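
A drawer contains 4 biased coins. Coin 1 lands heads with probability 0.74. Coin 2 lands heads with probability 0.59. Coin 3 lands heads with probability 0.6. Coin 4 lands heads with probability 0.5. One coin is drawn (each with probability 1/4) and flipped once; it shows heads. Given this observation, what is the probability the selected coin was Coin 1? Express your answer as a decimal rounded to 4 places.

Tabulate prior·likelihood by source: [1] prior 0.25, lik 0.74, product 0.1850; [2] prior 0.25, lik 0.59, product 0.1475; [3] prior 0.25, lik 0.6, product 0.1500; [4] prior 0.25, lik 0.5, product 0.1250.
Normalizing constant = 0.60750; the posterior for Coin 1 is its product over the sum, 0.1850/0.60750 = 0.3045.

Posterior probability ≈ 0.3045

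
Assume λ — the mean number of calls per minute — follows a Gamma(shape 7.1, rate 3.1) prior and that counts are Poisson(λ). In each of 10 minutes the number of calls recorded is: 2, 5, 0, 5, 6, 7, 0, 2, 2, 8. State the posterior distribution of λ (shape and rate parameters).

The Poisson likelihood adds the total count to the shape and the number of exposure periods to the rate. Here ∑xᵢ = 37 and n = 10, so shape 7.1→44.1 and rate 3.1→13.1.

Posterior: Gamma(shape=44.1, rate=13.1)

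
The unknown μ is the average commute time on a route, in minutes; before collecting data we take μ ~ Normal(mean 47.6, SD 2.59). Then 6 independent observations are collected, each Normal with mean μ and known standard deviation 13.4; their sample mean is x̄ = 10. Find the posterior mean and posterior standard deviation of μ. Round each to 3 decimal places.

Prior precision 1/τ₀² = 1/2.59² = 0.149074; data precision n/σ² = 6/13.4² = 0.0334150.
Posterior precision = 0.149074 + 0.0334150 = 0.182489, giving posterior SD = 1/√0.182489 = 2.341.
Posterior mean = (0.149074·47.6 + 0.0334150·10) / 0.182489 = 40.715.

Posterior mean ≈ 40.715; posterior SD ≈ 2.341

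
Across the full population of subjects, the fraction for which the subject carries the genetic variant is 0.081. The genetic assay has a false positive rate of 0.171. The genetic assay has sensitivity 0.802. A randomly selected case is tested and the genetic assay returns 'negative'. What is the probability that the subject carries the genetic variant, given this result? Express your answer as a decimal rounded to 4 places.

P(H | E) ≈ 0.0206

Write H for 'the subject carries the genetic variant'. Prior odds H:¬H = 0.081/0.919 = 0.088139. For the 'negative' outcome, the likelihood ratio is 0.198/0.829 = 0.23884.
Posterior odds = 0.088139 × 0.23884 = 0.021051, so P(H|E) = 0.021051/(1+0.021051) = 0.0206.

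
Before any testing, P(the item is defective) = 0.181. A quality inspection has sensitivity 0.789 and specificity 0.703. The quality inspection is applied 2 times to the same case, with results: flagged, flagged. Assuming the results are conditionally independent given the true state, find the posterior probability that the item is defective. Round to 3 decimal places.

Let H be the event that the item is defective; start with P(H) = 0.181. P('flagged'|H) = 0.789, P('flagged'|¬H) = 0.297.
Update on result 1 ('flagged'): P(H) ← 0.789·0.1810 / (0.789·0.1810 + 0.297·0.8190) = 0.14281/0.38605 = 0.3699.
Update on result 2 ('flagged'): P(H) ← 0.789·0.3699 / (0.789·0.3699 + 0.297·0.6301) = 0.29187/0.47900 = 0.6093.

Posterior P(H) ≈ 0.609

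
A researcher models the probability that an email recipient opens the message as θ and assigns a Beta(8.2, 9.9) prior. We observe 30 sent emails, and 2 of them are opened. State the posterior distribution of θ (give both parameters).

The binomial likelihood is conjugate to the Beta prior: with 2 successes and 28 failures, the posterior is Beta(8.2+2, 9.9+28) = Beta(10.2, 37.9).

Posterior: Beta(10.2, 37.9)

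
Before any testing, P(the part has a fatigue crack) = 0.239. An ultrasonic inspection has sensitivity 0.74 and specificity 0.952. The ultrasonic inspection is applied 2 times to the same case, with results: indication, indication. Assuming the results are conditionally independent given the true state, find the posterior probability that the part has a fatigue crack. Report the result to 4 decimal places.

Let H be the event that the part has a fatigue crack; start with P(H) = 0.239. P('indication'|H) = 0.74, P('indication'|¬H) = 0.048.
Update on result 1 ('indication'): P(H) ← 0.74·0.2390 / (0.74·0.2390 + 0.048·0.7610) = 0.17686/0.21339 = 0.8288.
Update on result 2 ('indication'): P(H) ← 0.74·0.8288 / (0.74·0.8288 + 0.048·0.1712) = 0.61333/0.62154 = 0.9868.

Posterior P(H) ≈ 0.9868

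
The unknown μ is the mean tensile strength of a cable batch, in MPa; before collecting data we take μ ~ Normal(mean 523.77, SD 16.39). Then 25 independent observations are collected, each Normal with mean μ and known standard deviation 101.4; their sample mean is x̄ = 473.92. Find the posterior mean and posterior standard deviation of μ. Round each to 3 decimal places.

With known σ, the Normal prior is conjugate. Weight on the data is w = (n/σ²)/(n/σ² + 1/τ₀²) = 0.00243144/(0.00243144+0.00372256) = 0.39510.
Posterior mean = w·x̄ + (1−w)·μ₀ = 0.39510·473.92 + 0.60490·523.77 = 504.074. Posterior variance = 1/(0.00243144+0.00372256) = 162.496, so SD = 12.747.

Posterior mean ≈ 504.074; posterior SD ≈ 12.747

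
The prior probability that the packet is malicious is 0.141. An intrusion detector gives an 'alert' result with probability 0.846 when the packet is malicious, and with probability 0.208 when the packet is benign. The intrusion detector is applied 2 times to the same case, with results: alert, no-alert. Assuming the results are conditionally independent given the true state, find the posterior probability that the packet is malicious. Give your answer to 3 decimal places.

With H the event that the packet is malicious, the joint likelihood of the observed sequence is P(data|H) = 0.846·0.154 = 0.13028 and P(data|¬H) = 0.208·0.792 = 0.16474.
Bayes: P(H|data) = 0.141·0.13028 / (0.141·0.13028 + 0.859·0.16474) = 0.018370/0.15988 = 0.1149.

Posterior P(H) ≈ 0.115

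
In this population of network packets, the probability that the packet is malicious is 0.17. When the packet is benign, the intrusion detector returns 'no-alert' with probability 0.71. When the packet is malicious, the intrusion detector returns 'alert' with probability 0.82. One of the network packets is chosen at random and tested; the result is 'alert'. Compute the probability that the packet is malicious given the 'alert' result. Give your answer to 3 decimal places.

Write H for 'the packet is malicious'. Prior odds H:¬H = 0.17/0.83 = 0.20482. For the 'alert' outcome, the likelihood ratio is 0.82/0.29 = 2.8276.
Posterior odds = 0.20482 × 2.8276 = 0.57914, so P(H|E) = 0.57914/(1+0.57914) = 0.367.

P(H | E) ≈ 0.367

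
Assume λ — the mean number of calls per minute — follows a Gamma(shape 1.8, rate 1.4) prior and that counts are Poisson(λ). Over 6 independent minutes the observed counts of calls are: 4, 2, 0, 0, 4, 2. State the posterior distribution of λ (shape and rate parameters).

The Poisson likelihood adds the total count to the shape and the number of exposure periods to the rate. Here ∑xᵢ = 12 and n = 6, so shape 1.8→13.8 and rate 1.4→7.4.

Posterior: Gamma(shape=13.8, rate=7.4)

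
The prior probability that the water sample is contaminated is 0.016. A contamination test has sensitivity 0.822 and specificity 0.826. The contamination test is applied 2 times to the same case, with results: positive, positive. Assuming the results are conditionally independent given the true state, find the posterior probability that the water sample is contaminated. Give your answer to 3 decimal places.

Posterior P(H) ≈ 0.266

Let H be the event that the water sample is contaminated; start with P(H) = 0.016. P('positive'|H) = 0.822, P('positive'|¬H) = 0.174.
Update on result 1 ('positive'): P(H) ← 0.822·0.0160 / (0.822·0.0160 + 0.174·0.9840) = 0.013152/0.18437 = 0.0713.
Update on result 2 ('positive'): P(H) ← 0.822·0.0713 / (0.822·0.0713 + 0.174·0.9287) = 0.058638/0.22023 = 0.2663.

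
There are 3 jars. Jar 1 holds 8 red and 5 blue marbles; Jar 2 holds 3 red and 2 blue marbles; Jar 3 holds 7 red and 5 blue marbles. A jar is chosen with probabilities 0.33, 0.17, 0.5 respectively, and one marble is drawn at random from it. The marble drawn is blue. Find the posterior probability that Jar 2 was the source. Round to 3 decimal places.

Tabulate prior·likelihood by source: [1] prior 0.33, lik 0.3846, product 0.1269; [2] prior 0.17, lik 0.4, product 0.06800; [3] prior 0.5, lik 0.4167, product 0.2083.
Normalizing constant = 0.40326; the posterior for Jar 2 is its product over the sum, 0.06800/0.40326 = 0.169.

Posterior probability ≈ 0.169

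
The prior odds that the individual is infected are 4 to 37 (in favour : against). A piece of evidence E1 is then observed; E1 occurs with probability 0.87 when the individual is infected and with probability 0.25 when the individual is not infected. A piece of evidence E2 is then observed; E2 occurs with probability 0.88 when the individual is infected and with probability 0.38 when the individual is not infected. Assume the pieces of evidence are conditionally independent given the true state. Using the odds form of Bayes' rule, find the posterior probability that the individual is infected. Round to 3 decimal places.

Prior odds = 4/37 = 0.10811. In log-odds, ln(0.10811) = -2.2246.
Add log likelihood ratios: ln(3.4800) + ln(2.3158) = 2.0868.
Posterior log-odds = -0.13784, so posterior odds = exp(-0.13784) = 0.87124. Converting, P(H|E) = 0.87124/1.8712 = 0.466.

Posterior probability ≈ 0.466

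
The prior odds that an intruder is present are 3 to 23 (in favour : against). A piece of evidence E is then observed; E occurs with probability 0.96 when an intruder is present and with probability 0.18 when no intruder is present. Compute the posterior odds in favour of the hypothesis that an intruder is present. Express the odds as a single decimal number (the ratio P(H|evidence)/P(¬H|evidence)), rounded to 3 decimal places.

Prior odds = 3/23 = 0.13043.
Likelihood ratio for E = 0.96/0.18 = 5.3333.
Posterior odds = prior odds × LR = 0.69565.

Posterior odds ≈ 0.696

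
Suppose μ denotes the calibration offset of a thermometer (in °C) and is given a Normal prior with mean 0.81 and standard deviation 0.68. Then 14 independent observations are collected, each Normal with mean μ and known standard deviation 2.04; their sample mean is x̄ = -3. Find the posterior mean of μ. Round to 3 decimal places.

Posterior mean ≈ -1.509

Prior precision 1/τ₀² = 1/0.68² = 2.16263; data precision n/σ² = 14/2.04² = 3.36409.
Posterior precision = 2.16263 + 3.36409 = 5.52672.
Posterior mean = (2.16263·0.81 + 3.36409·-3) / 5.52672 = -1.509.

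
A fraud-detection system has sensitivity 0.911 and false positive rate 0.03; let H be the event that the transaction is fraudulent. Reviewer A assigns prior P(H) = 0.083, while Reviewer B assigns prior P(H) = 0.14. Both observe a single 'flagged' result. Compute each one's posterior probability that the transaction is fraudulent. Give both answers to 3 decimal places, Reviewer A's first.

The likelihood ratio for a 'flagged' result is 0.911/0.03 = 30.367.
Reviewer A: prior odds 0.083/0.917 = 0.090513; posterior odds 2.7486; posterior probability 0.733.
Reviewer B: prior odds 0.14/0.86 = 0.16279; posterior odds 4.9434; posterior probability 0.832.

Reviewer A: 0.733; Reviewer B: 0.832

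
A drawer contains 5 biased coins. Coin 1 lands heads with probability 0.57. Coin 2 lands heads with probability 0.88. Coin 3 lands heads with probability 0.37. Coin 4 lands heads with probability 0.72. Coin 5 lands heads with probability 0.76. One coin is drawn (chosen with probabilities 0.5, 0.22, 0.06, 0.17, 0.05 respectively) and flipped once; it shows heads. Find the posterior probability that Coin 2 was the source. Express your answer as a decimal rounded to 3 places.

Posterior probability ≈ 0.293

Tabulate prior·likelihood by source: [1] prior 0.5, lik 0.57, product 0.2850; [2] prior 0.22, lik 0.88, product 0.1936; [3] prior 0.06, lik 0.37, product 0.02220; [4] prior 0.17, lik 0.72, product 0.1224; [5] prior 0.05, lik 0.76, product 0.03800.
Normalizing constant = 0.66120; the posterior for Coin 2 is its product over the sum, 0.1936/0.66120 = 0.293.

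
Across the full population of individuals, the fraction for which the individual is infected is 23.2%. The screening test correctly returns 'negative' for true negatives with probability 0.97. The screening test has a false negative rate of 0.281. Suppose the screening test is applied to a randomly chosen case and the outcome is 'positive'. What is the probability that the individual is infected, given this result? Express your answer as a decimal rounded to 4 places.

P(H | E) ≈ 0.8786

Let H be the event that the individual is infected. P(H) = 0.232, so P(¬H) = 0.768. With E the 'positive' result, P(E|H) = 0.719 and P(E|¬H) = 0.03.
P(E) = 0.719·0.232 + 0.03·0.768 = 0.16681 + 0.023040 = 0.18985.
By Bayes' theorem, P(H|E) = 0.16681 / 0.18985 = 0.8786.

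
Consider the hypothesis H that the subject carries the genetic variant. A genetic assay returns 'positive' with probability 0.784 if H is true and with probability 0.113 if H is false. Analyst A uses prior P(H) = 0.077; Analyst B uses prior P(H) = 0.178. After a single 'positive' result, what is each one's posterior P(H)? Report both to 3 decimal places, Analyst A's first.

P('+'|H) = 0.784, P('+'|¬H) = 0.113.
Analyst A: numerator 0.784·0.077 = 0.060368; evidence = 0.060368+0.113·0.923 = 0.16467; posterior = 0.367.
Analyst B: numerator 0.784·0.178 = 0.13955; evidence = 0.13955+0.113·0.822 = 0.23244; posterior = 0.600.

Analyst A: 0.367; Analyst B: 0.600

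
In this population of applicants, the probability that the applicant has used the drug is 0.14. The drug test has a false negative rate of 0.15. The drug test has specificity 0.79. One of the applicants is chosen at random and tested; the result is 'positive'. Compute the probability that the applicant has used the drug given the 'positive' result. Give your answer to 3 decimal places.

P(H | E) ≈ 0.397

Let H be the event that the applicant has used the drug. P(H) = 0.14, so P(¬H) = 0.86. With E the 'positive' result, P(E|H) = 0.85 and P(E|¬H) = 0.21.
P(E) = 0.85·0.14 + 0.21·0.86 = 0.11900 + 0.18060 = 0.29960.
By Bayes' theorem, P(H|E) = 0.11900 / 0.29960 = 0.397.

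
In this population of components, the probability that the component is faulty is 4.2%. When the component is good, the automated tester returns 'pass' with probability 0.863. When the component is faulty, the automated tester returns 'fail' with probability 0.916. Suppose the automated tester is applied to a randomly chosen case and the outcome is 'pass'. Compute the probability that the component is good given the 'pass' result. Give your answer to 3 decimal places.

P(¬H | E) ≈ 0.996

Write H for 'the component is faulty'. Prior odds H:¬H = 0.042/0.958 = 0.043841. For the 'pass' outcome, the likelihood ratio is 0.084/0.863 = 0.097335.
Posterior odds = 0.043841 × 0.097335 = 0.0042673, so P(H|E) = 0.0042673/(1+0.0042673) = 0.004. Then P(¬H|E) = 1 − 0.004 = 0.996.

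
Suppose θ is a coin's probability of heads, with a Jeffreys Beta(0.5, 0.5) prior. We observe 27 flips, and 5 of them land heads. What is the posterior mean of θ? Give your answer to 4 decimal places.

Posterior mean ≈ 0.1964

Observing 5 successes and 22 failures updates Beta(0.5, 0.5) by adding the success and failure counts to the two shape parameters: α = 0.5+5 = 5.5, β = 0.5+22 = 22.5.
Posterior mean = α/(α+β) = 5.5/28 = 0.1964.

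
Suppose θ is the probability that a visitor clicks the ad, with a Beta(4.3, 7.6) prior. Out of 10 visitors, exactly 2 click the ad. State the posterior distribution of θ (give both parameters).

Observing 2 successes and 8 failures updates Beta(4.3, 7.6) by adding the success and failure counts to the two shape parameters: α = 4.3+2 = 6.3, β = 7.6+8 = 15.6.

Posterior: Beta(6.3, 15.6)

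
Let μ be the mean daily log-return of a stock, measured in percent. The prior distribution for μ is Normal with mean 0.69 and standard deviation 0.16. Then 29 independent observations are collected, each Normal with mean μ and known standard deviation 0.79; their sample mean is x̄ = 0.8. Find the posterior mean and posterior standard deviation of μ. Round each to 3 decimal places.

Prior precision 1/τ₀² = 1/0.16² = 39.0625; data precision n/σ² = 29/0.79² = 46.4669.
Posterior precision = 39.0625 + 46.4669 = 85.5294, giving posterior SD = 1/√85.5294 = 0.108.
Posterior mean = (39.0625·0.69 + 46.4669·0.8) / 85.5294 = 0.750.

Posterior mean ≈ 0.750; posterior SD ≈ 0.108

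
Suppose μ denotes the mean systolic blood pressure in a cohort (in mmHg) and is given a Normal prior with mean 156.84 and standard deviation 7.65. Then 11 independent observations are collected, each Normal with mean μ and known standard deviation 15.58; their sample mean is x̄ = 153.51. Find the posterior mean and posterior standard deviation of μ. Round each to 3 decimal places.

Posterior mean ≈ 154.422; posterior SD ≈ 4.003

With known σ, the Normal prior is conjugate. Weight on the data is w = (n/σ²)/(n/σ² + 1/τ₀²) = 0.0453166/(0.0453166+0.0170874) = 0.72618.
Posterior mean = w·x̄ + (1−w)·μ₀ = 0.72618·153.51 + 0.27382·156.84 = 154.422. Posterior variance = 1/(0.0453166+0.0170874) = 16.0246, so SD = 4.003.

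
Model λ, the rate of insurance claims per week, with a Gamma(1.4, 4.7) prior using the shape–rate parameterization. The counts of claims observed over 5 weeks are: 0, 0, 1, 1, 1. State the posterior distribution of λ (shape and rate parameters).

Total count ∑xᵢ = 3 over n = 5 weeks.
Gamma is conjugate to the Poisson likelihood: posterior is Gamma(shape = 1.4+3 = 4.4, rate = 4.7+5 = 9.7).

Posterior: Gamma(shape=4.4, rate=9.7)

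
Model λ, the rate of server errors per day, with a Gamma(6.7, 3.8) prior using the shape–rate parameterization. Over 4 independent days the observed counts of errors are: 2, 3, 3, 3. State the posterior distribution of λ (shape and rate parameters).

The Poisson likelihood adds the total count to the shape and the number of exposure periods to the rate. Here ∑xᵢ = 11 and n = 4, so shape 6.7→17.7 and rate 3.8→7.8.

Posterior: Gamma(shape=17.7, rate=7.8)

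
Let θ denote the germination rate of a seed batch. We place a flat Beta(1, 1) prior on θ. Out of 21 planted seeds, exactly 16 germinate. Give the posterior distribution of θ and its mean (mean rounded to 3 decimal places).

The binomial likelihood is conjugate to the Beta prior: with 16 successes and 5 failures, the posterior is Beta(1+16, 1+5) = Beta(17, 6).
E[θ | data] = 17/(17+6) = 0.739.

Posterior: Beta(17, 6); mean ≈ 0.739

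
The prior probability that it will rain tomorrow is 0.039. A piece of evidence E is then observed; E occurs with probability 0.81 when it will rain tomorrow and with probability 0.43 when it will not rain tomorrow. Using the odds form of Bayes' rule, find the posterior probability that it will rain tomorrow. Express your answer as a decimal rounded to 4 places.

Posterior probability ≈ 0.0710

Prior odds = 0.039/(1−0.039) = 0.040583. In log-odds, ln(0.040583) = -3.2044.
Add log likelihood ratio: ln(1.8837) = 0.63325.
Posterior log-odds = -2.5712, so posterior odds = exp(-2.5712) = 0.076447. Converting, P(H|E) = 0.076447/1.0764 = 0.0710.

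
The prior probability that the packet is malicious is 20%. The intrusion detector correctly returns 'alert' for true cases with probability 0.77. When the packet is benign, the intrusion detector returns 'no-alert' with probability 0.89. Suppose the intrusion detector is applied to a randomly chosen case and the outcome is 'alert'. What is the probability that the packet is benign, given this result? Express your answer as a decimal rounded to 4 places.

Let H be the event that the packet is malicious. P(H) = 0.2, so P(¬H) = 0.8. With E the 'alert' result, P(E|H) = 0.77 and P(E|¬H) = 0.11.
P(E) = 0.77·0.2 + 0.11·0.8 = 0.15400 + 0.088000 = 0.24200.
By Bayes' theorem, P(H|E) = 0.15400 / 0.24200 = 0.6364. Hence P(¬H|E) = 1 − 0.6364 = 0.3636.

P(¬H | E) ≈ 0.3636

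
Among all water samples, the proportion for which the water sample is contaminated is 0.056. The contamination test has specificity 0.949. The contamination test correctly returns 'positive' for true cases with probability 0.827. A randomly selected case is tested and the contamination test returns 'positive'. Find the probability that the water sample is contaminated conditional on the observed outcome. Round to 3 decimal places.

Let H be the event that the water sample is contaminated. P(H) = 0.056, so P(¬H) = 0.944. With E the 'positive' result, P(E|H) = 0.827 and P(E|¬H) = 0.051.
P(E) = 0.827·0.056 + 0.051·0.944 = 0.046312 + 0.048144 = 0.094456.
By Bayes' theorem, P(H|E) = 0.046312 / 0.094456 = 0.490.

P(H | E) ≈ 0.490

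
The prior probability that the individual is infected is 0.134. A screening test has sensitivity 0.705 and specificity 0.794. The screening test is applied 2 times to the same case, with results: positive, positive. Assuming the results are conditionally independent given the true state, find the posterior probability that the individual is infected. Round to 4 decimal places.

Posterior P(H) ≈ 0.6444

With H the event that the individual is infected, the joint likelihood of the observed sequence is P(data|H) = 0.705·0.705 = 0.49702 and P(data|¬H) = 0.206·0.206 = 0.042436.
Bayes: P(H|data) = 0.134·0.49702 / (0.134·0.49702 + 0.866·0.042436) = 0.066601/0.10335 = 0.6444.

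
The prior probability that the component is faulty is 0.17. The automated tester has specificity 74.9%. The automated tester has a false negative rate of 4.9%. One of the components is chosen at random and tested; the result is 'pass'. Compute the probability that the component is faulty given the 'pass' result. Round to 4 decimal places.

Let H be the event that the component is faulty. P(H) = 0.17, so P(¬H) = 0.83. With E the 'pass' result, P(E|H) = 0.049 and P(E|¬H) = 0.749.
P(E) = 0.049·0.17 + 0.749·0.83 = 0.0083300 + 0.62167 = 0.63000.
By Bayes' theorem, P(H|E) = 0.0083300 / 0.63000 = 0.0132.

P(H | E) ≈ 0.0132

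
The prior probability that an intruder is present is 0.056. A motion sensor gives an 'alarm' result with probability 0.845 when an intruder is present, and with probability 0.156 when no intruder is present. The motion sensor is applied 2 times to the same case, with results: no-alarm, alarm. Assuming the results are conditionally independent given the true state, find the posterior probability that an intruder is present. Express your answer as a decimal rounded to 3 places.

With H the event that an intruder is present, the joint likelihood of the observed sequence is P(data|H) = 0.155·0.845 = 0.13098 and P(data|¬H) = 0.844·0.156 = 0.13166.
Bayes: P(H|data) = 0.056·0.13098 / (0.056·0.13098 + 0.944·0.13166) = 0.0073346/0.13163 = 0.0557.

Posterior P(H) ≈ 0.056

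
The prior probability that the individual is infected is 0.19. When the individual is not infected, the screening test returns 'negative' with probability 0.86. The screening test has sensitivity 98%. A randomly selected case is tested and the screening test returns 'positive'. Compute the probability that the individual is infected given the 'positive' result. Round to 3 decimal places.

Let H be the event that the individual is infected. P(H) = 0.19, so P(¬H) = 0.81. With E the 'positive' result, P(E|H) = 0.98 and P(E|¬H) = 0.14.
P(E) = 0.98·0.19 + 0.14·0.81 = 0.18620 + 0.11340 = 0.29960.
By Bayes' theorem, P(H|E) = 0.18620 / 0.29960 = 0.621.

P(H | E) ≈ 0.621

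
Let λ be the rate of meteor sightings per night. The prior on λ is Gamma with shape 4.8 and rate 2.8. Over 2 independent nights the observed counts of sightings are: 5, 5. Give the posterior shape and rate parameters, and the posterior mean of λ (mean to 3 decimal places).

Posterior: Gamma(shape=14.8, rate=4.8); mean ≈ 3.083

The Poisson likelihood adds the total count to the shape and the number of exposure periods to the rate. Here ∑xᵢ = 10 and n = 2, so shape 4.8→14.8 and rate 2.8→4.8.
Posterior mean = shape/rate = 14.8/4.8 = 3.083.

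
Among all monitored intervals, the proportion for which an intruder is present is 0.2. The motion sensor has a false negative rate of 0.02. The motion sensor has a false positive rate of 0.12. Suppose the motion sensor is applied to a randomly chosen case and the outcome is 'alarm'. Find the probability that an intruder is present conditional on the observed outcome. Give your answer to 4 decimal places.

P(H | E) ≈ 0.6712

Let H be the event that an intruder is present. P(H) = 0.2, so P(¬H) = 0.8. With E the 'alarm' result, P(E|H) = 0.98 and P(E|¬H) = 0.12.
P(E) = 0.98·0.2 + 0.12·0.8 = 0.19600 + 0.096000 = 0.29200.
By Bayes' theorem, P(H|E) = 0.19600 / 0.29200 = 0.6712.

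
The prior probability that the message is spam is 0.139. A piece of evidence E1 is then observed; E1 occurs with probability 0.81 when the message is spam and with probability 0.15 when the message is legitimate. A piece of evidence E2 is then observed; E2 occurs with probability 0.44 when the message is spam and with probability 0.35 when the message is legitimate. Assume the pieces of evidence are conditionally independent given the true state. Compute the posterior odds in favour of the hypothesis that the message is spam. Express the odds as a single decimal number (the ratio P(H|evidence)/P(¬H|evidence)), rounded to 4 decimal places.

Prior odds = 0.139/(1−0.139) = 0.16144. In log-odds, ln(0.16144) = -1.8236.
Add log likelihood ratios: ln(5.4000) + ln(1.2571) = 1.9152.
Posterior log-odds = 0.091620, so posterior odds = exp(0.091620) = 1.0959.

Posterior odds ≈ 1.0959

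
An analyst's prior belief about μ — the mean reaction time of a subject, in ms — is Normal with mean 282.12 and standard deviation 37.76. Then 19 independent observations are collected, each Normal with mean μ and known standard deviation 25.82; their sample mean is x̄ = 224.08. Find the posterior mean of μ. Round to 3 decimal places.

Prior precision 1/τ₀² = 1/37.76² = 0.00070135; data precision n/σ² = 19/25.82² = 0.0284998.
Posterior precision = 0.00070135 + 0.0284998 = 0.0292011.
Posterior mean = (0.00070135·282.12 + 0.0284998·224.08) / 0.0292011 = 225.474.

Posterior mean ≈ 225.474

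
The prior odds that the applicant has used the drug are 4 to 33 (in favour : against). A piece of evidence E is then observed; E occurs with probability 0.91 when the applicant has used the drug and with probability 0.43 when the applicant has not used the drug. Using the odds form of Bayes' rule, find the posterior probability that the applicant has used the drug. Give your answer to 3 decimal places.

Prior odds = 4/33 = 0.12121. In log-odds, ln(0.12121) = -2.1102.
Add log likelihood ratio: ln(2.1163) = 0.74966.
Posterior log-odds = -1.3606, so posterior odds = exp(-1.3606) = 0.25652. Converting, P(H|E) = 0.25652/1.2565 = 0.204.

Posterior probability ≈ 0.204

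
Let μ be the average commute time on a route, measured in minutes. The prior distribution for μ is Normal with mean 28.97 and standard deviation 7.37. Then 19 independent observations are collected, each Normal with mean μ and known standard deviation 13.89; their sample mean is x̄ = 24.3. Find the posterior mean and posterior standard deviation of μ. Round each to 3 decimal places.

Prior precision 1/τ₀² = 1/7.37² = 0.0184105; data precision n/σ² = 19/13.89² = 0.0984802.
Posterior precision = 0.0184105 + 0.0984802 = 0.116891, giving posterior SD = 1/√0.116891 = 2.925.
Posterior mean = (0.0184105·28.97 + 0.0984802·24.3) / 0.116891 = 25.036.

Posterior mean ≈ 25.036; posterior SD ≈ 2.925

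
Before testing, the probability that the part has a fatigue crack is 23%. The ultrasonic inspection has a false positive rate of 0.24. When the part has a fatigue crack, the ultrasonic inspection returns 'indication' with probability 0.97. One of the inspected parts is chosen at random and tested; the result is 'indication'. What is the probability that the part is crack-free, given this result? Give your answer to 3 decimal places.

Write H for 'the part has a fatigue crack'. Prior odds H:¬H = 0.23/0.77 = 0.29870. For the 'indication' outcome, the likelihood ratio is 0.97/0.24 = 4.0417.
Posterior odds = 0.29870 × 4.0417 = 1.2073, so P(H|E) = 1.2073/(1+1.2073) = 0.547. Then P(¬H|E) = 1 − 0.547 = 0.453.

P(¬H | E) ≈ 0.453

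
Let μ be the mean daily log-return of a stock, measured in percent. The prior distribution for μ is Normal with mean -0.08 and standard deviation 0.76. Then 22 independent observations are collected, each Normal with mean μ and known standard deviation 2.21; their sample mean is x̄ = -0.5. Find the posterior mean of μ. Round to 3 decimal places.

Posterior mean ≈ -0.383

Prior precision 1/τ₀² = 1/0.76² = 1.73130; data precision n/σ² = 22/2.21² = 4.50441.
Posterior precision = 1.73130 + 4.50441 = 6.23571.
Posterior mean = (1.73130·-0.08 + 4.50441·-0.5) / 6.23571 = -0.383.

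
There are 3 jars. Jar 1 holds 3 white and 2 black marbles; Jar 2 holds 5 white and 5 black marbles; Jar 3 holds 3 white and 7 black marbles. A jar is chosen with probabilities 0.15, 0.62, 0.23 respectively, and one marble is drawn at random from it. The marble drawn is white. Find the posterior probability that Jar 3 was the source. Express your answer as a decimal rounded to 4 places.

Posterior probability ≈ 0.1471

Tabulate prior·likelihood by source: [1] prior 0.15, lik 0.6, product 0.09000; [2] prior 0.62, lik 0.5, product 0.3100; [3] prior 0.23, lik 0.3, product 0.06900.
Normalizing constant = 0.46900; the posterior for Jar 3 is its product over the sum, 0.06900/0.46900 = 0.1471.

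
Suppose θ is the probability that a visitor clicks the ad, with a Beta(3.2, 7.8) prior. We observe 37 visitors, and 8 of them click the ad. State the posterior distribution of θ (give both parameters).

The binomial likelihood is conjugate to the Beta prior: with 8 successes and 29 failures, the posterior is Beta(3.2+8, 7.8+29) = Beta(11.2, 36.8).

Posterior: Beta(11.2, 36.8)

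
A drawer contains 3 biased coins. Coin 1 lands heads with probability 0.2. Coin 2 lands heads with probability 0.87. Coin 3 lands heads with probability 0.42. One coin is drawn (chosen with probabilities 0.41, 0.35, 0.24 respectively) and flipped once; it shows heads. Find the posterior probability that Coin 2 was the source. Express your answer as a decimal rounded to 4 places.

P(heads|C1) = 0.2; P(heads|C2) = 0.87; P(heads|C3) = 0.42.
Prior × likelihood for each source: 0.41·0.2=0.08200, 0.35·0.87=0.3045, 0.24·0.42=0.1008. Summing gives P(heads) = 0.48730.
P(Coin 2 | heads) = 0.3045 / 0.48730 = 0.6249.

Posterior probability ≈ 0.6249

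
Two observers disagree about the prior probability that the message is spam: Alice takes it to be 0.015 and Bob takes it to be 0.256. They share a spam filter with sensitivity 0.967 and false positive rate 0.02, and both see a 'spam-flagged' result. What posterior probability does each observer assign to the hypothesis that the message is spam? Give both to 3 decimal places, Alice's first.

Alice: 0.424; Bob: 0.943

P('+'|H) = 0.967, P('+'|¬H) = 0.02.
Alice: numerator 0.967·0.015 = 0.014505; evidence = 0.014505+0.02·0.985 = 0.034205; posterior = 0.424.
Bob: numerator 0.967·0.256 = 0.24755; evidence = 0.24755+0.02·0.744 = 0.26243; posterior = 0.943.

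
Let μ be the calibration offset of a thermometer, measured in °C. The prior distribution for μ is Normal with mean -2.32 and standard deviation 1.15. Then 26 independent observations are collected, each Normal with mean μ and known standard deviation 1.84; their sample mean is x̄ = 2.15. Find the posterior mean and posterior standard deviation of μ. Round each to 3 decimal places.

Prior precision 1/τ₀² = 1/1.15² = 0.756144; data precision n/σ² = 26/1.84² = 7.67958.
Posterior precision = 0.756144 + 7.67958 = 8.43573, giving posterior SD = 1/√8.43573 = 0.344.
Posterior mean = (0.756144·-2.32 + 7.67958·2.15) / 8.43573 = 1.749.

Posterior mean ≈ 1.749; posterior SD ≈ 0.344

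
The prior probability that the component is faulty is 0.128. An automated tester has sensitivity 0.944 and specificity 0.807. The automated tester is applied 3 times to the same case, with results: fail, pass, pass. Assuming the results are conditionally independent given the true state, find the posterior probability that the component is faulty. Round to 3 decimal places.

Posterior P(H) ≈ 0.003

Let H be the event that the component is faulty; start with P(H) = 0.128. P('fail'|H) = 0.944, P('fail'|¬H) = 0.193.
Update on result 1 ('fail'): P(H) ← 0.944·0.1280 / (0.944·0.1280 + 0.193·0.8720) = 0.12083/0.28913 = 0.4179.
Update on result 2 ('pass'): P(H) ← 0.056·0.4179 / (0.056·0.4179 + 0.807·0.5821) = 0.023403/0.49314 = 0.0475.
Update on result 3 ('pass'): P(H) ← 0.056·0.0475 / (0.056·0.0475 + 0.807·0.9525) = 0.0026576/0.77136 = 0.0034.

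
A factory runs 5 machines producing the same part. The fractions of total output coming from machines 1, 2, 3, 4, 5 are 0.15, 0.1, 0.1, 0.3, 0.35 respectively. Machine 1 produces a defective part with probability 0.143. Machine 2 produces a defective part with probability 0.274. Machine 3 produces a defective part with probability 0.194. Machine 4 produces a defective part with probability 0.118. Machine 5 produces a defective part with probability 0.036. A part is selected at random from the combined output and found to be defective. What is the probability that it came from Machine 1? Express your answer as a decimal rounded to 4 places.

Posterior probability ≈ 0.1845

Tabulate prior·likelihood by source: [1] prior 0.15, lik 0.143, product 0.02145; [2] prior 0.1, lik 0.274, product 0.02740; [3] prior 0.1, lik 0.194, product 0.01940; [4] prior 0.3, lik 0.118, product 0.03540; [5] prior 0.35, lik 0.036, product 0.01260.
Normalizing constant = 0.11625; the posterior for Machine 1 is its product over the sum, 0.02145/0.11625 = 0.1845.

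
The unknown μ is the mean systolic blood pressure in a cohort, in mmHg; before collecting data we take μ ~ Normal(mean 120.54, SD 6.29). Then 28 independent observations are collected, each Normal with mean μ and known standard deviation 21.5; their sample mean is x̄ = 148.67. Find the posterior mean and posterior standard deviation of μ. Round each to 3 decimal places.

Posterior mean ≈ 140.388; posterior SD ≈ 3.413

Prior precision 1/τ₀² = 1/6.29² = 0.0252754; data precision n/σ² = 28/21.5² = 0.0605733.
Posterior precision = 0.0252754 + 0.0605733 = 0.0858487, giving posterior SD = 1/√0.0858487 = 3.413.
Posterior mean = (0.0252754·120.54 + 0.0605733·148.67) / 0.0858487 = 140.388.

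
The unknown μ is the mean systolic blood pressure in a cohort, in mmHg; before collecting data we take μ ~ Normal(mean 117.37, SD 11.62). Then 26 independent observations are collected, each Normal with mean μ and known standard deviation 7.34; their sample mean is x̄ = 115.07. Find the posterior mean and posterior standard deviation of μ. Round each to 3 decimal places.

Posterior mean ≈ 115.105; posterior SD ≈ 1.429

Prior precision 1/τ₀² = 1/11.62² = 0.00740607; data precision n/σ² = 26/7.34² = 0.482593.
Posterior precision = 0.00740607 + 0.482593 = 0.489999, giving posterior SD = 1/√0.489999 = 1.429.
Posterior mean = (0.00740607·117.37 + 0.482593·115.07) / 0.489999 = 115.105.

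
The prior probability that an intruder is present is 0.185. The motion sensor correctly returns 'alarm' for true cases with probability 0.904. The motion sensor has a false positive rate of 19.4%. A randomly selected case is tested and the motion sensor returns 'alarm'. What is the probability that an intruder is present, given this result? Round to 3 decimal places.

Let H be the event that an intruder is present. P(H) = 0.185, so P(¬H) = 0.815. With E the 'alarm' result, P(E|H) = 0.904 and P(E|¬H) = 0.194.
P(E) = 0.904·0.185 + 0.194·0.815 = 0.16724 + 0.15811 = 0.32535.
By Bayes' theorem, P(H|E) = 0.16724 / 0.32535 = 0.514.

P(H | E) ≈ 0.514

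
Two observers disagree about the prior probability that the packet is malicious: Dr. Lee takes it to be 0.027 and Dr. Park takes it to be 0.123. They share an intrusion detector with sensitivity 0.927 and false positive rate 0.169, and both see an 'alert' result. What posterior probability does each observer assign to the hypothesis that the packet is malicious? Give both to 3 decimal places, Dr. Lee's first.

Dr. Lee: 0.132; Dr. Park: 0.435

The likelihood ratio for an 'alert' result is 0.927/0.169 = 5.4852.
Dr. Lee: prior odds 0.027/0.973 = 0.027749; posterior odds 0.15221; posterior probability 0.132.
Dr. Park: prior odds 0.123/0.877 = 0.14025; posterior odds 0.76930; posterior probability 0.435.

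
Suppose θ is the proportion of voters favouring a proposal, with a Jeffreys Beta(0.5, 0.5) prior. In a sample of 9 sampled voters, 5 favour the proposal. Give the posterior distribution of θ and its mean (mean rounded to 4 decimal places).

Observing 5 successes and 4 failures updates Beta(0.5, 0.5) by adding the success and failure counts to the two shape parameters: α = 0.5+5 = 5.5, β = 0.5+4 = 4.5.
E[θ | data] = 5.5/(5.5+4.5) = 0.5500.

Posterior: Beta(5.5, 4.5); mean ≈ 0.5500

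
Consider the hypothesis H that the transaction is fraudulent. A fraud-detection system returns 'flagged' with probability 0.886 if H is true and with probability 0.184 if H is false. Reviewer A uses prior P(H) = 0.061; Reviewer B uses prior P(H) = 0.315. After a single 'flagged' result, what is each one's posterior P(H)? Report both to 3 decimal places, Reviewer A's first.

The likelihood ratio for a 'flagged' result is 0.886/0.184 = 4.8152.
Reviewer A: prior odds 0.061/0.939 = 0.064963; posterior odds 0.31281; posterior probability 0.238.
Reviewer B: prior odds 0.315/0.685 = 0.45985; posterior odds 2.2143; posterior probability 0.689.

Reviewer A: 0.238; Reviewer B: 0.689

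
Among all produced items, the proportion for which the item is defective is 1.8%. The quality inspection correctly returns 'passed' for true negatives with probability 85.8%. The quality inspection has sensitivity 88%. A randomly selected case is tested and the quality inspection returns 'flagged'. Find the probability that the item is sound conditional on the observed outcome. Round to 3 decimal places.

P(¬H | E) ≈ 0.898

Let H be the event that the item is defective. P(H) = 0.018, so P(¬H) = 0.982. With E the 'flagged' result, P(E|H) = 0.88 and P(E|¬H) = 0.142.
P(E) = 0.88·0.018 + 0.142·0.982 = 0.015840 + 0.13944 = 0.15528.
By Bayes' theorem, P(H|E) = 0.015840 / 0.15528 = 0.102. Hence P(¬H|E) = 1 − 0.102 = 0.898.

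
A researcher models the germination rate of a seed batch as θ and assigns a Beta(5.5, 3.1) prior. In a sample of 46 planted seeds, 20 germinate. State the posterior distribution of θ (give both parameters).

Posterior: Beta(25.5, 29.1)

The binomial likelihood is conjugate to the Beta prior: with 20 successes and 26 failures, the posterior is Beta(5.5+20, 3.1+26) = Beta(25.5, 29.1).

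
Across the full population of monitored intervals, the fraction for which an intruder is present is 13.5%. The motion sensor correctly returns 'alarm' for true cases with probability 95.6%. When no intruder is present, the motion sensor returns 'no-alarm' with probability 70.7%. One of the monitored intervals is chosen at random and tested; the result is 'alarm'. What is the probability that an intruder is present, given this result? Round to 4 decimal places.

P(H | E) ≈ 0.3374

Let H be the event that an intruder is present. P(H) = 0.135, so P(¬H) = 0.865. With E the 'alarm' result, P(E|H) = 0.956 and P(E|¬H) = 0.293.
P(E) = 0.956·0.135 + 0.293·0.865 = 0.12906 + 0.25344 = 0.38250.
By Bayes' theorem, P(H|E) = 0.12906 / 0.38250 = 0.3374.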